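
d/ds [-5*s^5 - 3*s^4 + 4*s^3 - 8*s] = -25*s^4 - 12*s^3 + 12*s^2 - 8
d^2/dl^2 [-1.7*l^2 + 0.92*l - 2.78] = -3.40000000000000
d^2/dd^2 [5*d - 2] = 0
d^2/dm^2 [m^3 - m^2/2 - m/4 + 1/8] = 6*m - 1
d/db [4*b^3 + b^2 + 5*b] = 12*b^2 + 2*b + 5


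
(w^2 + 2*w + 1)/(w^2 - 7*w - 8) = (w + 1)/(w - 8)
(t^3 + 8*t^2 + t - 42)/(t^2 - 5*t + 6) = (t^2 + 10*t + 21)/(t - 3)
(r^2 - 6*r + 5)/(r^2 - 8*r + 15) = (r - 1)/(r - 3)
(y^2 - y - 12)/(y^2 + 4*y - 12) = (y^2 - y - 12)/(y^2 + 4*y - 12)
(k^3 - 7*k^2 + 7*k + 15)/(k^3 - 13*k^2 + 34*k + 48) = (k^2 - 8*k + 15)/(k^2 - 14*k + 48)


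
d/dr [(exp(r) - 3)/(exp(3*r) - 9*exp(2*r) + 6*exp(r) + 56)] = (-3*(exp(r) - 3)*(exp(2*r) - 6*exp(r) + 2) + exp(3*r) - 9*exp(2*r) + 6*exp(r) + 56)*exp(r)/(exp(3*r) - 9*exp(2*r) + 6*exp(r) + 56)^2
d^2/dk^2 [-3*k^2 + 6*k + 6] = -6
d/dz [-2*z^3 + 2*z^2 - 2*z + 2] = -6*z^2 + 4*z - 2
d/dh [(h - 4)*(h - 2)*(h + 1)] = 3*h^2 - 10*h + 2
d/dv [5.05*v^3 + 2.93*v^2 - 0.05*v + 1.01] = 15.15*v^2 + 5.86*v - 0.05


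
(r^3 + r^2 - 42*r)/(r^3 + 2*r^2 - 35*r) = (r - 6)/(r - 5)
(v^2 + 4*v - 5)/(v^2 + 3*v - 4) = (v + 5)/(v + 4)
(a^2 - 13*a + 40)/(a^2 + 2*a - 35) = (a - 8)/(a + 7)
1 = 1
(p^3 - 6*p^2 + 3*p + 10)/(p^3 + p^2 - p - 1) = (p^2 - 7*p + 10)/(p^2 - 1)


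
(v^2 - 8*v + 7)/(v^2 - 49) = (v - 1)/(v + 7)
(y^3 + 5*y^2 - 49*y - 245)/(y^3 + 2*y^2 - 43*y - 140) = (y + 7)/(y + 4)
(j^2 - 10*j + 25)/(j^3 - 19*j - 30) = (j - 5)/(j^2 + 5*j + 6)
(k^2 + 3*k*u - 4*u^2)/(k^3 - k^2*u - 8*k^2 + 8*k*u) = (k + 4*u)/(k*(k - 8))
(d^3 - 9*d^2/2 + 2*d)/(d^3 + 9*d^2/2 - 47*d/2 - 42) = d*(2*d - 1)/(2*d^2 + 17*d + 21)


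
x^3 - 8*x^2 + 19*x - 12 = (x - 4)*(x - 3)*(x - 1)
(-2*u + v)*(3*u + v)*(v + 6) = -6*u^2*v - 36*u^2 + u*v^2 + 6*u*v + v^3 + 6*v^2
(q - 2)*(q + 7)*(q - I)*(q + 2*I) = q^4 + 5*q^3 + I*q^3 - 12*q^2 + 5*I*q^2 + 10*q - 14*I*q - 28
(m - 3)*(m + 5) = m^2 + 2*m - 15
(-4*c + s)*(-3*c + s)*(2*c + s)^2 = 48*c^4 + 20*c^3*s - 12*c^2*s^2 - 3*c*s^3 + s^4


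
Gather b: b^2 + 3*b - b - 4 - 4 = b^2 + 2*b - 8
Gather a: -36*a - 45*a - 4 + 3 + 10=9 - 81*a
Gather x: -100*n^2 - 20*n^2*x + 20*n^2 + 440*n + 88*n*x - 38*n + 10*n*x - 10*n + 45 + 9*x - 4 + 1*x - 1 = -80*n^2 + 392*n + x*(-20*n^2 + 98*n + 10) + 40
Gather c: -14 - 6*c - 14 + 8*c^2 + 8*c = 8*c^2 + 2*c - 28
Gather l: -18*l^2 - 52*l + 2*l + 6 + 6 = -18*l^2 - 50*l + 12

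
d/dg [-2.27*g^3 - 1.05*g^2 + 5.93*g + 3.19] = -6.81*g^2 - 2.1*g + 5.93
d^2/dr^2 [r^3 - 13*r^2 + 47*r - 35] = 6*r - 26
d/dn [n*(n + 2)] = 2*n + 2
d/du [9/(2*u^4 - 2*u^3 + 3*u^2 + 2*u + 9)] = 18*(-4*u^3 + 3*u^2 - 3*u - 1)/(2*u^4 - 2*u^3 + 3*u^2 + 2*u + 9)^2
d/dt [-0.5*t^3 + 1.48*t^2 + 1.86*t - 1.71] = -1.5*t^2 + 2.96*t + 1.86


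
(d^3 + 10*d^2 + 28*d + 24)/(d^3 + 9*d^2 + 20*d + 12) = (d + 2)/(d + 1)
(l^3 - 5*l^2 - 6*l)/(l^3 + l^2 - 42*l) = (l + 1)/(l + 7)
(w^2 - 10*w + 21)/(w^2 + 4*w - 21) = (w - 7)/(w + 7)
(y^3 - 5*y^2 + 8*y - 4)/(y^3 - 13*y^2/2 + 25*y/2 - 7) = 2*(y - 2)/(2*y - 7)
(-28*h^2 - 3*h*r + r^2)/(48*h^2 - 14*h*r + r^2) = (-28*h^2 - 3*h*r + r^2)/(48*h^2 - 14*h*r + r^2)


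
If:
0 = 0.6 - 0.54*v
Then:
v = 1.11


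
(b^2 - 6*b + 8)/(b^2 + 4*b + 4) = (b^2 - 6*b + 8)/(b^2 + 4*b + 4)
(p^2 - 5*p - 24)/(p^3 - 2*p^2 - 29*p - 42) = (p - 8)/(p^2 - 5*p - 14)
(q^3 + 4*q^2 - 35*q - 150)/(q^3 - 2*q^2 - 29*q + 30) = (q + 5)/(q - 1)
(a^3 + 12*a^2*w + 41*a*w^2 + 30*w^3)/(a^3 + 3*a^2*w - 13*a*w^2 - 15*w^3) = (-a - 6*w)/(-a + 3*w)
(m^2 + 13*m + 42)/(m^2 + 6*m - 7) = (m + 6)/(m - 1)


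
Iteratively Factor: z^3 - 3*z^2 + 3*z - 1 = (z - 1)*(z^2 - 2*z + 1) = (z - 1)^2*(z - 1)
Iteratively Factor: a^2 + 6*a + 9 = (a + 3)*(a + 3)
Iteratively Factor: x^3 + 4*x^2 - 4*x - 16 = (x + 2)*(x^2 + 2*x - 8) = (x - 2)*(x + 2)*(x + 4)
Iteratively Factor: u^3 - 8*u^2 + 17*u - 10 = (u - 2)*(u^2 - 6*u + 5) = (u - 5)*(u - 2)*(u - 1)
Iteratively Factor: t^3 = (t)*(t^2) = t^2*(t)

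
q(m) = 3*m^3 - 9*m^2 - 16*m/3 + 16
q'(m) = 9*m^2 - 18*m - 16/3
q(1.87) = -5.83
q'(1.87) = -7.52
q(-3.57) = -216.16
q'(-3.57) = 173.63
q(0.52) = 11.21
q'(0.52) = -12.26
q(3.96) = 40.04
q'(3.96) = 64.52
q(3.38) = 11.00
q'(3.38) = 36.65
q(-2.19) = -47.00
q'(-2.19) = 77.25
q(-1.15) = 5.67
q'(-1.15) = 27.27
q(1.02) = 4.38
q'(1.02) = -14.33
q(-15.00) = -12054.00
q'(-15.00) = 2289.67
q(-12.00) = -6400.00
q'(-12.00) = 1506.67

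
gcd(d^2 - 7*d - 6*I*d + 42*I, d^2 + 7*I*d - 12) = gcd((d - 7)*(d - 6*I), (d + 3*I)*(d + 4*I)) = 1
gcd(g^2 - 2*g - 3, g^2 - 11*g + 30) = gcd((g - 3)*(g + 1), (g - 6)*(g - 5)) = 1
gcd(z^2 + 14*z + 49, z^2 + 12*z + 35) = z + 7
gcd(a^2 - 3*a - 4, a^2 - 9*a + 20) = a - 4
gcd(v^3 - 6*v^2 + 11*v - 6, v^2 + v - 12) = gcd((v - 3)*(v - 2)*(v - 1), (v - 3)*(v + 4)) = v - 3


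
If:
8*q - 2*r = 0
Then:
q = r/4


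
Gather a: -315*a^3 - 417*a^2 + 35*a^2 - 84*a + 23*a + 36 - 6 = -315*a^3 - 382*a^2 - 61*a + 30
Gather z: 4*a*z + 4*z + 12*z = z*(4*a + 16)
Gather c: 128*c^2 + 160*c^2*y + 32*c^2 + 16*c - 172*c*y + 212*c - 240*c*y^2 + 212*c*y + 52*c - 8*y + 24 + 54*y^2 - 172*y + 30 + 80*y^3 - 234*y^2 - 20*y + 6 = c^2*(160*y + 160) + c*(-240*y^2 + 40*y + 280) + 80*y^3 - 180*y^2 - 200*y + 60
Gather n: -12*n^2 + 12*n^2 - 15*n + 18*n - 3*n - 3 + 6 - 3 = 0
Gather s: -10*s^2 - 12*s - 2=-10*s^2 - 12*s - 2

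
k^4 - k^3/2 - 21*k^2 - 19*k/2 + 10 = (k - 5)*(k - 1/2)*(k + 1)*(k + 4)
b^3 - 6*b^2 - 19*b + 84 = (b - 7)*(b - 3)*(b + 4)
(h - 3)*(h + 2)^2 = h^3 + h^2 - 8*h - 12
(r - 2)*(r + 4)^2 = r^3 + 6*r^2 - 32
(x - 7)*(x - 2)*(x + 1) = x^3 - 8*x^2 + 5*x + 14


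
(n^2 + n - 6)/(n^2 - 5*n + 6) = (n + 3)/(n - 3)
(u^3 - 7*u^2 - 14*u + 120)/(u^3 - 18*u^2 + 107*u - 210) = (u + 4)/(u - 7)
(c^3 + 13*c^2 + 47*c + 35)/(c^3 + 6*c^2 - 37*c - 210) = (c + 1)/(c - 6)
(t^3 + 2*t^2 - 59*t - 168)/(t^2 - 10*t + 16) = (t^2 + 10*t + 21)/(t - 2)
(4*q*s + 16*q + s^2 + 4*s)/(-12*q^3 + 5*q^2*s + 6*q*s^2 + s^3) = (-s - 4)/(3*q^2 - 2*q*s - s^2)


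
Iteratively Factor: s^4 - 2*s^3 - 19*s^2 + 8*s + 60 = (s - 2)*(s^3 - 19*s - 30) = (s - 5)*(s - 2)*(s^2 + 5*s + 6) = (s - 5)*(s - 2)*(s + 3)*(s + 2)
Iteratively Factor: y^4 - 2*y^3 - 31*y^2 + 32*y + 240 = (y - 4)*(y^3 + 2*y^2 - 23*y - 60) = (y - 5)*(y - 4)*(y^2 + 7*y + 12) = (y - 5)*(y - 4)*(y + 3)*(y + 4)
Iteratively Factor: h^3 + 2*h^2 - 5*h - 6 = (h - 2)*(h^2 + 4*h + 3) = (h - 2)*(h + 1)*(h + 3)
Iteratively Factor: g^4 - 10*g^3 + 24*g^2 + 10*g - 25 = (g - 5)*(g^3 - 5*g^2 - g + 5) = (g - 5)*(g + 1)*(g^2 - 6*g + 5) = (g - 5)^2*(g + 1)*(g - 1)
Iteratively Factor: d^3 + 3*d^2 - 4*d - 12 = (d + 2)*(d^2 + d - 6) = (d - 2)*(d + 2)*(d + 3)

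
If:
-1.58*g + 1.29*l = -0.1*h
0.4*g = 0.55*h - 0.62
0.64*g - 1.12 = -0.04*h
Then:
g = 1.61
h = 2.30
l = 1.79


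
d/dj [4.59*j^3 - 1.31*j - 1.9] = 13.77*j^2 - 1.31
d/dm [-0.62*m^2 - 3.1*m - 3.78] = -1.24*m - 3.1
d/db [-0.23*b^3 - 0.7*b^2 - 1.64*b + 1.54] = -0.69*b^2 - 1.4*b - 1.64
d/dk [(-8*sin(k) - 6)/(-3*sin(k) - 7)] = 38*cos(k)/(3*sin(k) + 7)^2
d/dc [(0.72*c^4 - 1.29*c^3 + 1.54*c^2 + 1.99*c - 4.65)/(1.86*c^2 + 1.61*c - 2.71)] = (2.6784*c^5 + 1.0782*c^4 - 11.9586*c^3 + 9.2657*c^2 + 8.9512*c + 2.0936)/(3.4596*c^4 + 5.9892*c^3 - 7.4891*c^2 - 8.7262*c + 7.3441)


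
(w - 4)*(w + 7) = w^2 + 3*w - 28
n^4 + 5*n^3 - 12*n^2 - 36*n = n*(n - 3)*(n + 2)*(n + 6)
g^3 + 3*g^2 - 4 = (g - 1)*(g + 2)^2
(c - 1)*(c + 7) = c^2 + 6*c - 7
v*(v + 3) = v^2 + 3*v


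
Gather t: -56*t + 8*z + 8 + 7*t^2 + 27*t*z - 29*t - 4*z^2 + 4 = 7*t^2 + t*(27*z - 85) - 4*z^2 + 8*z + 12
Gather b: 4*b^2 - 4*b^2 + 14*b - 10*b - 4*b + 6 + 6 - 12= 0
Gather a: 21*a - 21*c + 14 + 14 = 21*a - 21*c + 28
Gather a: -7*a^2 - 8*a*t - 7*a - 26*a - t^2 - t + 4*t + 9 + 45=-7*a^2 + a*(-8*t - 33) - t^2 + 3*t + 54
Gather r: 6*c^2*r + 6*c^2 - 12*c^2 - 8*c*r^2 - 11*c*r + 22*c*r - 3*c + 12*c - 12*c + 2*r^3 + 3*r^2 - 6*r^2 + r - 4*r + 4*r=-6*c^2 - 3*c + 2*r^3 + r^2*(-8*c - 3) + r*(6*c^2 + 11*c + 1)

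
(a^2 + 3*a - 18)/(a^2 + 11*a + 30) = (a - 3)/(a + 5)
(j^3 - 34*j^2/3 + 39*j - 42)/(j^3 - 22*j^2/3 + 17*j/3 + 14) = (j - 3)/(j + 1)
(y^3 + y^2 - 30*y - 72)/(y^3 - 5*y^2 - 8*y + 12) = (y^2 + 7*y + 12)/(y^2 + y - 2)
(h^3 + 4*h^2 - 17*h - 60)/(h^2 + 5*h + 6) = (h^2 + h - 20)/(h + 2)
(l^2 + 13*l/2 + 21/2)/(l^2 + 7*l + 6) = (2*l^2 + 13*l + 21)/(2*(l^2 + 7*l + 6))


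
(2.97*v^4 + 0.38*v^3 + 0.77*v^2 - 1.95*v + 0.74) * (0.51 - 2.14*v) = -6.3558*v^5 + 0.7015*v^4 - 1.454*v^3 + 4.5657*v^2 - 2.5781*v + 0.3774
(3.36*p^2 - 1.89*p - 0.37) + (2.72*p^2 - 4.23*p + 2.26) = 6.08*p^2 - 6.12*p + 1.89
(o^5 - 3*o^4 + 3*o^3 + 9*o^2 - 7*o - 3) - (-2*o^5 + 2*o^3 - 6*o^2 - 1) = 3*o^5 - 3*o^4 + o^3 + 15*o^2 - 7*o - 2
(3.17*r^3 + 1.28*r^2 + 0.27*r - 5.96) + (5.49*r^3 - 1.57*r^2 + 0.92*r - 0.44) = 8.66*r^3 - 0.29*r^2 + 1.19*r - 6.4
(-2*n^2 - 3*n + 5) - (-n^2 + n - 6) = -n^2 - 4*n + 11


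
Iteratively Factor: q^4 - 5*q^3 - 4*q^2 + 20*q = (q - 5)*(q^3 - 4*q) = q*(q - 5)*(q^2 - 4) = q*(q - 5)*(q + 2)*(q - 2)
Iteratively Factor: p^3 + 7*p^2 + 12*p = (p)*(p^2 + 7*p + 12) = p*(p + 4)*(p + 3)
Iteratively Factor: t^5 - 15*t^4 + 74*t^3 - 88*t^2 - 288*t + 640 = (t + 2)*(t^4 - 17*t^3 + 108*t^2 - 304*t + 320) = (t - 4)*(t + 2)*(t^3 - 13*t^2 + 56*t - 80) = (t - 4)^2*(t + 2)*(t^2 - 9*t + 20) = (t - 4)^3*(t + 2)*(t - 5)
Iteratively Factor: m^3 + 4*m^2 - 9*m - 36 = (m + 3)*(m^2 + m - 12) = (m + 3)*(m + 4)*(m - 3)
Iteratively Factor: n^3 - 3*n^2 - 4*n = (n)*(n^2 - 3*n - 4) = n*(n + 1)*(n - 4)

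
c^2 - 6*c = c*(c - 6)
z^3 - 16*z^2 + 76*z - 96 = (z - 8)*(z - 6)*(z - 2)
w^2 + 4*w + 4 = (w + 2)^2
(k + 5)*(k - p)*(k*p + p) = k^3*p - k^2*p^2 + 6*k^2*p - 6*k*p^2 + 5*k*p - 5*p^2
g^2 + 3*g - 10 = (g - 2)*(g + 5)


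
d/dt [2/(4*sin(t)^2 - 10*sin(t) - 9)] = 4*(5 - 4*sin(t))*cos(t)/(-4*sin(t)^2 + 10*sin(t) + 9)^2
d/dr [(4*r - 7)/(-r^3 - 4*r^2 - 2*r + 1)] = (8*r^3 - 5*r^2 - 56*r - 10)/(r^6 + 8*r^5 + 20*r^4 + 14*r^3 - 4*r^2 - 4*r + 1)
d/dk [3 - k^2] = -2*k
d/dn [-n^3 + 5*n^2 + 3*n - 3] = -3*n^2 + 10*n + 3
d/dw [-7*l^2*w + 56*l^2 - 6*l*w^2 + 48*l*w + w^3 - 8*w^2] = -7*l^2 - 12*l*w + 48*l + 3*w^2 - 16*w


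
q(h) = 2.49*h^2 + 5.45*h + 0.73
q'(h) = 4.98*h + 5.45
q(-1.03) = -2.24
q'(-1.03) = 0.32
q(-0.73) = -1.92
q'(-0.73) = 1.81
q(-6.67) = 75.16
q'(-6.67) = -27.77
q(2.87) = 36.88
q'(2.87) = 19.74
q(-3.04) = 7.17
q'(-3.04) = -9.69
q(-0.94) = -2.19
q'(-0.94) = 0.77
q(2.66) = 32.85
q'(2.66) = 18.70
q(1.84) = 19.19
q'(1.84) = 14.61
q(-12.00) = 293.89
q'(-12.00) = -54.31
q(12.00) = 424.69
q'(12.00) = 65.21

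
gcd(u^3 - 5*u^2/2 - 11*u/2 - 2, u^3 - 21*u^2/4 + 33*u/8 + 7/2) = u^2 - 7*u/2 - 2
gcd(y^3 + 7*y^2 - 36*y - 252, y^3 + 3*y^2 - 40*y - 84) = y^2 + y - 42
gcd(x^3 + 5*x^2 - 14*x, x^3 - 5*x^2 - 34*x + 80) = x - 2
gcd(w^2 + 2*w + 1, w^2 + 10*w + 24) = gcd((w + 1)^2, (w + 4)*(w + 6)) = 1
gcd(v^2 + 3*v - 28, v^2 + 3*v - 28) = v^2 + 3*v - 28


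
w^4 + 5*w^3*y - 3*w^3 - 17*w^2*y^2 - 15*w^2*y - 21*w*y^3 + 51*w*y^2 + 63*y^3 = (w - 3)*(w - 3*y)*(w + y)*(w + 7*y)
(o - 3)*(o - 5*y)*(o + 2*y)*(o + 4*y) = o^4 + o^3*y - 3*o^3 - 22*o^2*y^2 - 3*o^2*y - 40*o*y^3 + 66*o*y^2 + 120*y^3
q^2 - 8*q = q*(q - 8)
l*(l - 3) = l^2 - 3*l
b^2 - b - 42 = (b - 7)*(b + 6)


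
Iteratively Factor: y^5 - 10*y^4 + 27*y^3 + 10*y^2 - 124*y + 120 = (y - 5)*(y^4 - 5*y^3 + 2*y^2 + 20*y - 24) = (y - 5)*(y - 2)*(y^3 - 3*y^2 - 4*y + 12) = (y - 5)*(y - 2)*(y + 2)*(y^2 - 5*y + 6) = (y - 5)*(y - 2)^2*(y + 2)*(y - 3)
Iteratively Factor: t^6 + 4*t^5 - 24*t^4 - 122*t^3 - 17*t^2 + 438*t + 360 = (t + 3)*(t^5 + t^4 - 27*t^3 - 41*t^2 + 106*t + 120) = (t + 1)*(t + 3)*(t^4 - 27*t^2 - 14*t + 120) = (t + 1)*(t + 3)^2*(t^3 - 3*t^2 - 18*t + 40) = (t + 1)*(t + 3)^2*(t + 4)*(t^2 - 7*t + 10) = (t - 2)*(t + 1)*(t + 3)^2*(t + 4)*(t - 5)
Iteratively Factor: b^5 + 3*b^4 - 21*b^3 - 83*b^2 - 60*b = (b)*(b^4 + 3*b^3 - 21*b^2 - 83*b - 60) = b*(b - 5)*(b^3 + 8*b^2 + 19*b + 12) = b*(b - 5)*(b + 1)*(b^2 + 7*b + 12) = b*(b - 5)*(b + 1)*(b + 3)*(b + 4)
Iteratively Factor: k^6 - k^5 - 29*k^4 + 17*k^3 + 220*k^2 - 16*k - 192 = (k - 1)*(k^5 - 29*k^3 - 12*k^2 + 208*k + 192) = (k - 4)*(k - 1)*(k^4 + 4*k^3 - 13*k^2 - 64*k - 48) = (k - 4)*(k - 1)*(k + 1)*(k^3 + 3*k^2 - 16*k - 48) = (k - 4)*(k - 1)*(k + 1)*(k + 3)*(k^2 - 16) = (k - 4)*(k - 1)*(k + 1)*(k + 3)*(k + 4)*(k - 4)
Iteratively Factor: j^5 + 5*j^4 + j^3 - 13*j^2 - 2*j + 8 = (j - 1)*(j^4 + 6*j^3 + 7*j^2 - 6*j - 8) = (j - 1)^2*(j^3 + 7*j^2 + 14*j + 8) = (j - 1)^2*(j + 1)*(j^2 + 6*j + 8) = (j - 1)^2*(j + 1)*(j + 4)*(j + 2)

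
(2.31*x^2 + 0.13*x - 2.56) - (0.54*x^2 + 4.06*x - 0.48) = 1.77*x^2 - 3.93*x - 2.08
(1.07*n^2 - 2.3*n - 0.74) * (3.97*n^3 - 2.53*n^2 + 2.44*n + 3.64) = 4.2479*n^5 - 11.8381*n^4 + 5.492*n^3 + 0.155000000000001*n^2 - 10.1776*n - 2.6936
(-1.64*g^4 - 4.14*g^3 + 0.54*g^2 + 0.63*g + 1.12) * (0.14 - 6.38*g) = 10.4632*g^5 + 26.1836*g^4 - 4.0248*g^3 - 3.9438*g^2 - 7.0574*g + 0.1568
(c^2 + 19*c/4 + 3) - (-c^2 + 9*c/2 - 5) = 2*c^2 + c/4 + 8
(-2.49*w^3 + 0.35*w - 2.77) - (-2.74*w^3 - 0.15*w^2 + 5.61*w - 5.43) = 0.25*w^3 + 0.15*w^2 - 5.26*w + 2.66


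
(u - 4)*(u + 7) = u^2 + 3*u - 28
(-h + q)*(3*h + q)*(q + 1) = -3*h^2*q - 3*h^2 + 2*h*q^2 + 2*h*q + q^3 + q^2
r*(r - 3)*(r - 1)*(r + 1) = r^4 - 3*r^3 - r^2 + 3*r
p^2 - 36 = (p - 6)*(p + 6)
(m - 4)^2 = m^2 - 8*m + 16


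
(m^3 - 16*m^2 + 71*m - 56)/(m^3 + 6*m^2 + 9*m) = (m^3 - 16*m^2 + 71*m - 56)/(m*(m^2 + 6*m + 9))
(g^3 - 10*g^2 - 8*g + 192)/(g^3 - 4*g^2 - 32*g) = (g - 6)/g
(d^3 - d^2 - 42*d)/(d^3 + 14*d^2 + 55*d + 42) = d*(d - 7)/(d^2 + 8*d + 7)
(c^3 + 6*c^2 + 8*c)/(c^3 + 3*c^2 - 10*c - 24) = c/(c - 3)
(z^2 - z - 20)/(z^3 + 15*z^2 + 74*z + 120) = (z - 5)/(z^2 + 11*z + 30)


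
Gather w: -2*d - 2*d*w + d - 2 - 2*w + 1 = -d + w*(-2*d - 2) - 1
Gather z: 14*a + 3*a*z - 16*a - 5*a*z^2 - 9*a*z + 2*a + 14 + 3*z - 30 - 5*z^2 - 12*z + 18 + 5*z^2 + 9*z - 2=-5*a*z^2 - 6*a*z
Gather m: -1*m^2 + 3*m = -m^2 + 3*m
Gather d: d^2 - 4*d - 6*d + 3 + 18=d^2 - 10*d + 21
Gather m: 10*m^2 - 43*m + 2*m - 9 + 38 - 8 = 10*m^2 - 41*m + 21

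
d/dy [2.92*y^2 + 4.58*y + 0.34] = 5.84*y + 4.58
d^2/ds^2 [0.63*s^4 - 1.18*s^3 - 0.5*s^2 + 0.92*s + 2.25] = 7.56*s^2 - 7.08*s - 1.0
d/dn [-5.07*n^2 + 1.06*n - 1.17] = 1.06 - 10.14*n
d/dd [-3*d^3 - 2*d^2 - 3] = d*(-9*d - 4)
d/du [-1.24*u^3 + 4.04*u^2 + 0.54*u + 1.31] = -3.72*u^2 + 8.08*u + 0.54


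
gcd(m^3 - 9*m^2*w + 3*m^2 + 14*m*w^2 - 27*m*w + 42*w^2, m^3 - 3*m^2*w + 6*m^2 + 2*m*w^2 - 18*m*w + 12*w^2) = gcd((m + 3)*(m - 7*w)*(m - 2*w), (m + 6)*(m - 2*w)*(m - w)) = -m + 2*w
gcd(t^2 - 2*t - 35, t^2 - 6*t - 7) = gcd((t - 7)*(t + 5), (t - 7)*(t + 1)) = t - 7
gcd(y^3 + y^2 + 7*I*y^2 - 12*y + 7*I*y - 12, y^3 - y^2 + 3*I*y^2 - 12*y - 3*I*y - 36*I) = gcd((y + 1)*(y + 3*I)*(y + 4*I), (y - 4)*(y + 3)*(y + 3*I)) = y + 3*I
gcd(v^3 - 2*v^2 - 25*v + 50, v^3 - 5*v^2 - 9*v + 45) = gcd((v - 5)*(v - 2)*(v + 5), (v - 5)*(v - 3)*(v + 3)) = v - 5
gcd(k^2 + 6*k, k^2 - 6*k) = k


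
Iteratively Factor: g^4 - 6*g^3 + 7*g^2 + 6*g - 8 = (g - 4)*(g^3 - 2*g^2 - g + 2) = (g - 4)*(g - 1)*(g^2 - g - 2) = (g - 4)*(g - 1)*(g + 1)*(g - 2)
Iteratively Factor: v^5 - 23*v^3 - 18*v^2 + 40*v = (v - 5)*(v^4 + 5*v^3 + 2*v^2 - 8*v) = (v - 5)*(v + 4)*(v^3 + v^2 - 2*v) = (v - 5)*(v - 1)*(v + 4)*(v^2 + 2*v) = v*(v - 5)*(v - 1)*(v + 4)*(v + 2)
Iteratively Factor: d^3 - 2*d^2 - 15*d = (d + 3)*(d^2 - 5*d) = (d - 5)*(d + 3)*(d)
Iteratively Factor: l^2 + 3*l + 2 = (l + 1)*(l + 2)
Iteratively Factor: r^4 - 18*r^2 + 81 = (r + 3)*(r^3 - 3*r^2 - 9*r + 27) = (r - 3)*(r + 3)*(r^2 - 9) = (r - 3)*(r + 3)^2*(r - 3)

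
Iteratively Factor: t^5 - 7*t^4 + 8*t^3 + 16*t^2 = (t - 4)*(t^4 - 3*t^3 - 4*t^2) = t*(t - 4)*(t^3 - 3*t^2 - 4*t) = t*(t - 4)^2*(t^2 + t) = t^2*(t - 4)^2*(t + 1)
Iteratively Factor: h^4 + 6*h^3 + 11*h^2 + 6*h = (h)*(h^3 + 6*h^2 + 11*h + 6) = h*(h + 1)*(h^2 + 5*h + 6) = h*(h + 1)*(h + 3)*(h + 2)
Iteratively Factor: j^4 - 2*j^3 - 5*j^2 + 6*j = (j - 3)*(j^3 + j^2 - 2*j) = j*(j - 3)*(j^2 + j - 2) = j*(j - 3)*(j - 1)*(j + 2)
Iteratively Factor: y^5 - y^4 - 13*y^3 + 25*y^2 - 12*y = (y - 3)*(y^4 + 2*y^3 - 7*y^2 + 4*y) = (y - 3)*(y + 4)*(y^3 - 2*y^2 + y) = (y - 3)*(y - 1)*(y + 4)*(y^2 - y) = y*(y - 3)*(y - 1)*(y + 4)*(y - 1)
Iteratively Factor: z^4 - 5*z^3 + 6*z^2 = (z)*(z^3 - 5*z^2 + 6*z) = z*(z - 3)*(z^2 - 2*z) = z*(z - 3)*(z - 2)*(z)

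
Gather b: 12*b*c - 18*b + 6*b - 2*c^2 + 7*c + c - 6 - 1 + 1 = b*(12*c - 12) - 2*c^2 + 8*c - 6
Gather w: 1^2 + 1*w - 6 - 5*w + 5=-4*w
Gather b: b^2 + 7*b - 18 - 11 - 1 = b^2 + 7*b - 30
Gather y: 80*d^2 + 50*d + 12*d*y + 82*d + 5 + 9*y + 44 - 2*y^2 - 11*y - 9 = 80*d^2 + 132*d - 2*y^2 + y*(12*d - 2) + 40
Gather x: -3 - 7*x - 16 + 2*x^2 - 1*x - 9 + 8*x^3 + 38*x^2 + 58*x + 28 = 8*x^3 + 40*x^2 + 50*x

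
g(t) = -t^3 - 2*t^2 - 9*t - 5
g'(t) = -3*t^2 - 4*t - 9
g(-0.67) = 0.43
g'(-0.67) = -7.67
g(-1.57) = 8.07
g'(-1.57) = -10.11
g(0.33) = -8.22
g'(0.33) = -10.65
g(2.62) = -60.29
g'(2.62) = -40.07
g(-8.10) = 468.12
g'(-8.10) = -173.43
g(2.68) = -62.73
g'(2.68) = -41.27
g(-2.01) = 13.13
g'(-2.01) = -13.08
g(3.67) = -114.40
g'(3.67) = -64.09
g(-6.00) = 193.00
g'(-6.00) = -93.00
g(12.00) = -2129.00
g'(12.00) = -489.00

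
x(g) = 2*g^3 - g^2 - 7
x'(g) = 6*g^2 - 2*g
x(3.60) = 73.35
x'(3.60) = 70.56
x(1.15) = -5.28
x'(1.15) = 5.64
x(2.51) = 18.33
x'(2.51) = 32.78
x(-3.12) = -77.48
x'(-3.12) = 64.65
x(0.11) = -7.01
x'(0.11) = -0.15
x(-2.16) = -31.82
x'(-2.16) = 32.31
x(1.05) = -5.79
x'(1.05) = 4.52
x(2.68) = 24.32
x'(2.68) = 37.73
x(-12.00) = -3607.00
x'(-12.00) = 888.00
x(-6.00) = -475.00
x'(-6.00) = 228.00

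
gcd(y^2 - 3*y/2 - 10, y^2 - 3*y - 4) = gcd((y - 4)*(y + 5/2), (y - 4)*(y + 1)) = y - 4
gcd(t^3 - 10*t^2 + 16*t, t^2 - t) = t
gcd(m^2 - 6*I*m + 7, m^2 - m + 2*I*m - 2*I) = 1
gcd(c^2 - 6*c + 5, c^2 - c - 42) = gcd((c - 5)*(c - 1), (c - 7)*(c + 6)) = 1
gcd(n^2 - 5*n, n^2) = n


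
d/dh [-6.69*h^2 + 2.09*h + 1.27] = 2.09 - 13.38*h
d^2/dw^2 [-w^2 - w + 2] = -2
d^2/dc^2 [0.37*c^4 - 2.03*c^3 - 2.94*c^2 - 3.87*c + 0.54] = 4.44*c^2 - 12.18*c - 5.88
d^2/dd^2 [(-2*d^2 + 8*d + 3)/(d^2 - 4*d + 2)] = 14*(3*d^2 - 12*d + 14)/(d^6 - 12*d^5 + 54*d^4 - 112*d^3 + 108*d^2 - 48*d + 8)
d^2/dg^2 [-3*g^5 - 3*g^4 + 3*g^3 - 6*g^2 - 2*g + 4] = -60*g^3 - 36*g^2 + 18*g - 12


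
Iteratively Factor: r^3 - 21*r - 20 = (r + 4)*(r^2 - 4*r - 5) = (r + 1)*(r + 4)*(r - 5)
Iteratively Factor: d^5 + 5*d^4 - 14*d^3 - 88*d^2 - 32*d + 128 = (d - 1)*(d^4 + 6*d^3 - 8*d^2 - 96*d - 128) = (d - 1)*(d + 2)*(d^3 + 4*d^2 - 16*d - 64) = (d - 4)*(d - 1)*(d + 2)*(d^2 + 8*d + 16) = (d - 4)*(d - 1)*(d + 2)*(d + 4)*(d + 4)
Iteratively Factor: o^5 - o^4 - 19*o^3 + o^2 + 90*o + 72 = (o + 2)*(o^4 - 3*o^3 - 13*o^2 + 27*o + 36) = (o - 3)*(o + 2)*(o^3 - 13*o - 12) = (o - 3)*(o + 2)*(o + 3)*(o^2 - 3*o - 4) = (o - 3)*(o + 1)*(o + 2)*(o + 3)*(o - 4)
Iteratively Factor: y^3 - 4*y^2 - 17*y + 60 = (y + 4)*(y^2 - 8*y + 15) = (y - 5)*(y + 4)*(y - 3)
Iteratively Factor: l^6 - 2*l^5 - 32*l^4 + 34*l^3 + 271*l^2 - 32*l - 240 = (l + 1)*(l^5 - 3*l^4 - 29*l^3 + 63*l^2 + 208*l - 240) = (l - 4)*(l + 1)*(l^4 + l^3 - 25*l^2 - 37*l + 60) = (l - 4)*(l + 1)*(l + 4)*(l^3 - 3*l^2 - 13*l + 15) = (l - 5)*(l - 4)*(l + 1)*(l + 4)*(l^2 + 2*l - 3) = (l - 5)*(l - 4)*(l + 1)*(l + 3)*(l + 4)*(l - 1)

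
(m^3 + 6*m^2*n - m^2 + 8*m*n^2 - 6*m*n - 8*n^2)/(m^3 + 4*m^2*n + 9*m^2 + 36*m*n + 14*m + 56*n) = (m^2 + 2*m*n - m - 2*n)/(m^2 + 9*m + 14)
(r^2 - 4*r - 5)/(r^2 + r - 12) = (r^2 - 4*r - 5)/(r^2 + r - 12)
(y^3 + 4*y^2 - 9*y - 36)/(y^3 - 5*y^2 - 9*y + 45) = (y + 4)/(y - 5)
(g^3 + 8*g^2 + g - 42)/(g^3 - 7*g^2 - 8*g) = (-g^3 - 8*g^2 - g + 42)/(g*(-g^2 + 7*g + 8))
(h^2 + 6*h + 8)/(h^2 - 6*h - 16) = (h + 4)/(h - 8)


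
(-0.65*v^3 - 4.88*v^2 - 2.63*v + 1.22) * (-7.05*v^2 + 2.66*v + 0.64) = 4.5825*v^5 + 32.675*v^4 + 5.1447*v^3 - 18.72*v^2 + 1.562*v + 0.7808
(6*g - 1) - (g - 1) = 5*g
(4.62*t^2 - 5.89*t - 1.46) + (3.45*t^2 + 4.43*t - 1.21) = 8.07*t^2 - 1.46*t - 2.67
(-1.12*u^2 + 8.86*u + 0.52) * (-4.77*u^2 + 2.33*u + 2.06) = 5.3424*u^4 - 44.8718*u^3 + 15.8562*u^2 + 19.4632*u + 1.0712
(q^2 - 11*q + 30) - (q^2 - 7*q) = 30 - 4*q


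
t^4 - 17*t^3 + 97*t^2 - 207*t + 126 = (t - 7)*(t - 6)*(t - 3)*(t - 1)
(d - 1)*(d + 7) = d^2 + 6*d - 7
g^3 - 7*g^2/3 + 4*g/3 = g*(g - 4/3)*(g - 1)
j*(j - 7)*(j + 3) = j^3 - 4*j^2 - 21*j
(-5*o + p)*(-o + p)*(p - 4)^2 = 5*o^2*p^2 - 40*o^2*p + 80*o^2 - 6*o*p^3 + 48*o*p^2 - 96*o*p + p^4 - 8*p^3 + 16*p^2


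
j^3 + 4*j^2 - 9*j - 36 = (j - 3)*(j + 3)*(j + 4)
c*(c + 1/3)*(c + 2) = c^3 + 7*c^2/3 + 2*c/3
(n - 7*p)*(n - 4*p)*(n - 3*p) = n^3 - 14*n^2*p + 61*n*p^2 - 84*p^3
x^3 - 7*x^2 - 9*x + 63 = (x - 7)*(x - 3)*(x + 3)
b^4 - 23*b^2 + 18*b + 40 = (b - 4)*(b - 2)*(b + 1)*(b + 5)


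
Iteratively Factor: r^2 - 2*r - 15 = (r + 3)*(r - 5)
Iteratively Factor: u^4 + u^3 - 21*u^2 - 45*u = (u + 3)*(u^3 - 2*u^2 - 15*u) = (u + 3)^2*(u^2 - 5*u) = (u - 5)*(u + 3)^2*(u)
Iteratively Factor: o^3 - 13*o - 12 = (o + 3)*(o^2 - 3*o - 4) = (o - 4)*(o + 3)*(o + 1)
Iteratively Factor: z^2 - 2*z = (z)*(z - 2)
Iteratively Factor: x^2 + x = (x)*(x + 1)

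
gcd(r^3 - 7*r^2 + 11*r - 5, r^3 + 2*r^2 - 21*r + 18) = r - 1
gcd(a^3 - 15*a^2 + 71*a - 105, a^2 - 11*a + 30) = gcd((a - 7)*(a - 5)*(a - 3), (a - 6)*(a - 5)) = a - 5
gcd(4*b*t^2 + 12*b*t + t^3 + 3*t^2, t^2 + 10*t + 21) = t + 3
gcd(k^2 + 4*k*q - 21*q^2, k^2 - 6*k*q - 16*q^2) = 1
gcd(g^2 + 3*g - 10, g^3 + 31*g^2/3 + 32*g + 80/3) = g + 5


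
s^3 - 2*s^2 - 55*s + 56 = (s - 8)*(s - 1)*(s + 7)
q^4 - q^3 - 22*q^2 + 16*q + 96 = (q - 4)*(q - 3)*(q + 2)*(q + 4)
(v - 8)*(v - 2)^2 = v^3 - 12*v^2 + 36*v - 32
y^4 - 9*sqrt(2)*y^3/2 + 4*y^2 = y^2*(y - 4*sqrt(2))*(y - sqrt(2)/2)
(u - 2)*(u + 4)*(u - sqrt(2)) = u^3 - sqrt(2)*u^2 + 2*u^2 - 8*u - 2*sqrt(2)*u + 8*sqrt(2)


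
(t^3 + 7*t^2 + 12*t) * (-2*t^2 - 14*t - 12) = -2*t^5 - 28*t^4 - 134*t^3 - 252*t^2 - 144*t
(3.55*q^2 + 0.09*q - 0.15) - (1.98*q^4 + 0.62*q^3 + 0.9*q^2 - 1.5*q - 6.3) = -1.98*q^4 - 0.62*q^3 + 2.65*q^2 + 1.59*q + 6.15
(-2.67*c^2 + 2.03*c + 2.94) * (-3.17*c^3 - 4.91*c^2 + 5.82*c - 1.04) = 8.4639*c^5 + 6.6746*c^4 - 34.8265*c^3 + 0.155999999999999*c^2 + 14.9996*c - 3.0576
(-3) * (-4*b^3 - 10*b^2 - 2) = 12*b^3 + 30*b^2 + 6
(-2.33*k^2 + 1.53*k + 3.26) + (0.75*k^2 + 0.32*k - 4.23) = -1.58*k^2 + 1.85*k - 0.970000000000001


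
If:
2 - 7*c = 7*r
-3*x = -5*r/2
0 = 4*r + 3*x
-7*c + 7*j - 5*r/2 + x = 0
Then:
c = 2/7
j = 2/7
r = 0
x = 0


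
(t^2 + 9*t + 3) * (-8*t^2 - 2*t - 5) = -8*t^4 - 74*t^3 - 47*t^2 - 51*t - 15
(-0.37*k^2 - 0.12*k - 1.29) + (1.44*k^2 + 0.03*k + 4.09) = 1.07*k^2 - 0.09*k + 2.8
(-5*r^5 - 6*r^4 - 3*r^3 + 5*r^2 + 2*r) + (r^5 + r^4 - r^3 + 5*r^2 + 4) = -4*r^5 - 5*r^4 - 4*r^3 + 10*r^2 + 2*r + 4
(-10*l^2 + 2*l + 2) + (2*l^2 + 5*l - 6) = -8*l^2 + 7*l - 4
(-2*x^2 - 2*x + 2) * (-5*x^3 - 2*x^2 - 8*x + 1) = 10*x^5 + 14*x^4 + 10*x^3 + 10*x^2 - 18*x + 2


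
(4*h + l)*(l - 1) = 4*h*l - 4*h + l^2 - l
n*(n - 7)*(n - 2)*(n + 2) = n^4 - 7*n^3 - 4*n^2 + 28*n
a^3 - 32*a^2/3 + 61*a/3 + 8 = (a - 8)*(a - 3)*(a + 1/3)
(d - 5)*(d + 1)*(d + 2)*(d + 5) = d^4 + 3*d^3 - 23*d^2 - 75*d - 50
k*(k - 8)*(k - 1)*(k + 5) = k^4 - 4*k^3 - 37*k^2 + 40*k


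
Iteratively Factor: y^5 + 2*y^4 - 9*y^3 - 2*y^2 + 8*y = (y + 4)*(y^4 - 2*y^3 - y^2 + 2*y) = (y - 1)*(y + 4)*(y^3 - y^2 - 2*y) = (y - 2)*(y - 1)*(y + 4)*(y^2 + y) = y*(y - 2)*(y - 1)*(y + 4)*(y + 1)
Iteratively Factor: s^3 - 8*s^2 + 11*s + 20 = (s - 4)*(s^2 - 4*s - 5) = (s - 5)*(s - 4)*(s + 1)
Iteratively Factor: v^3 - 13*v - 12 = (v + 1)*(v^2 - v - 12) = (v + 1)*(v + 3)*(v - 4)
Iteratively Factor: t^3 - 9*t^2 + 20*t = (t - 4)*(t^2 - 5*t) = (t - 5)*(t - 4)*(t)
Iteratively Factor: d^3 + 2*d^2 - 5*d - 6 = (d + 1)*(d^2 + d - 6) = (d + 1)*(d + 3)*(d - 2)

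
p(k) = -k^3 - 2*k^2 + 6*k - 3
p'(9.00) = -273.00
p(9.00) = -840.00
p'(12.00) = -474.00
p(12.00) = -1947.00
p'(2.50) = -22.75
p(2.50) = -16.12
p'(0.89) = 0.06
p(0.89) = 0.05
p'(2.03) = -14.48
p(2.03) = -7.43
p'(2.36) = -20.15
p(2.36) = -13.12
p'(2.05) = -14.81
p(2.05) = -7.72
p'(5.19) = -95.57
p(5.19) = -165.53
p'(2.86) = -29.98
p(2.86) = -25.59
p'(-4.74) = -42.44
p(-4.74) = 30.12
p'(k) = -3*k^2 - 4*k + 6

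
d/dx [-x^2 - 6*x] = -2*x - 6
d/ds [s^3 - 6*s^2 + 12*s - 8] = 3*s^2 - 12*s + 12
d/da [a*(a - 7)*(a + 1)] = 3*a^2 - 12*a - 7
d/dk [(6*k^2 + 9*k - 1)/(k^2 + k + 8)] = (-3*k^2 + 98*k + 73)/(k^4 + 2*k^3 + 17*k^2 + 16*k + 64)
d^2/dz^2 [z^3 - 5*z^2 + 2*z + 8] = 6*z - 10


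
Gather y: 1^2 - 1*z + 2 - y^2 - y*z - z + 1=-y^2 - y*z - 2*z + 4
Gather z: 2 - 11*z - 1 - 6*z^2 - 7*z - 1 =-6*z^2 - 18*z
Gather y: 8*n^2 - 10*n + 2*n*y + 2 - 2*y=8*n^2 - 10*n + y*(2*n - 2) + 2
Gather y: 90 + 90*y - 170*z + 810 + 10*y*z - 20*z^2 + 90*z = y*(10*z + 90) - 20*z^2 - 80*z + 900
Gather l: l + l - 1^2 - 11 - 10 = 2*l - 22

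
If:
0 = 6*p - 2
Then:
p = 1/3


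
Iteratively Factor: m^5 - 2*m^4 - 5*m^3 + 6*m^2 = (m)*(m^4 - 2*m^3 - 5*m^2 + 6*m) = m*(m - 1)*(m^3 - m^2 - 6*m) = m*(m - 1)*(m + 2)*(m^2 - 3*m) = m^2*(m - 1)*(m + 2)*(m - 3)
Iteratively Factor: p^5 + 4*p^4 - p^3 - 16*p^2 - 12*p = (p + 1)*(p^4 + 3*p^3 - 4*p^2 - 12*p) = (p - 2)*(p + 1)*(p^3 + 5*p^2 + 6*p) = (p - 2)*(p + 1)*(p + 3)*(p^2 + 2*p) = p*(p - 2)*(p + 1)*(p + 3)*(p + 2)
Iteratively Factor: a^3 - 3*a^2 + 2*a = (a - 2)*(a^2 - a) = a*(a - 2)*(a - 1)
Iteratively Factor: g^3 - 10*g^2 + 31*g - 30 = (g - 5)*(g^2 - 5*g + 6) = (g - 5)*(g - 2)*(g - 3)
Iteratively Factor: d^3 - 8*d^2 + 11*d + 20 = (d - 5)*(d^2 - 3*d - 4) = (d - 5)*(d + 1)*(d - 4)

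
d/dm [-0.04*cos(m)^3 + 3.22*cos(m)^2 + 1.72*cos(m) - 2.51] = (0.12*cos(m)^2 - 6.44*cos(m) - 1.72)*sin(m)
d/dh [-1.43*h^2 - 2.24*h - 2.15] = -2.86*h - 2.24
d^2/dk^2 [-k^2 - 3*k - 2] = -2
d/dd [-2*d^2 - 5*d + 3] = -4*d - 5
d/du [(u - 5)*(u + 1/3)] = 2*u - 14/3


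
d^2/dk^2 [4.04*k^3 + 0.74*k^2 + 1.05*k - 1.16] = 24.24*k + 1.48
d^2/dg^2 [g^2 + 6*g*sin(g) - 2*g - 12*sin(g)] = -6*g*sin(g) + 12*sqrt(2)*sin(g + pi/4) + 2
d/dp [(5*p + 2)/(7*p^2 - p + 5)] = (35*p^2 - 5*p - (5*p + 2)*(14*p - 1) + 25)/(7*p^2 - p + 5)^2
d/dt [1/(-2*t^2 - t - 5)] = (4*t + 1)/(2*t^2 + t + 5)^2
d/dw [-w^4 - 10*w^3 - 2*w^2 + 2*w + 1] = -4*w^3 - 30*w^2 - 4*w + 2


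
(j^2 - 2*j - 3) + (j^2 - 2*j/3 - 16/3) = 2*j^2 - 8*j/3 - 25/3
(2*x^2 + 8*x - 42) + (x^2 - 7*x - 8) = 3*x^2 + x - 50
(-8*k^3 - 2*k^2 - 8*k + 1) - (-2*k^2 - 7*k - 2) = -8*k^3 - k + 3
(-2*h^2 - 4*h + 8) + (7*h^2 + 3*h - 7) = 5*h^2 - h + 1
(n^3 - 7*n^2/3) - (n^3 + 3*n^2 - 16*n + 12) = -16*n^2/3 + 16*n - 12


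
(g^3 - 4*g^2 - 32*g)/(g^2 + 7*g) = (g^2 - 4*g - 32)/(g + 7)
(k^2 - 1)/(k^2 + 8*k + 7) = (k - 1)/(k + 7)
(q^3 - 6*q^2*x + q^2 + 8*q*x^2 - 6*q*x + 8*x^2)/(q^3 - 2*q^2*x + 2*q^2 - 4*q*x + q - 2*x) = (q - 4*x)/(q + 1)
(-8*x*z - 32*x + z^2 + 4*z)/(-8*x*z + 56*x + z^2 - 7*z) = (z + 4)/(z - 7)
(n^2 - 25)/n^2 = 1 - 25/n^2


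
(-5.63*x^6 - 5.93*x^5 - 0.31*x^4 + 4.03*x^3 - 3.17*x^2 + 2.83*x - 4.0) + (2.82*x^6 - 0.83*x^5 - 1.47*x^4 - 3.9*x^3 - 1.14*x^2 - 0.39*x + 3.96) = -2.81*x^6 - 6.76*x^5 - 1.78*x^4 + 0.13*x^3 - 4.31*x^2 + 2.44*x - 0.04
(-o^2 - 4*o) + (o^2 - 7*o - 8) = -11*o - 8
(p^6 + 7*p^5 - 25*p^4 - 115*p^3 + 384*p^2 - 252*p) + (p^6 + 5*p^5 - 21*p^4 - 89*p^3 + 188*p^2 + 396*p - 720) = 2*p^6 + 12*p^5 - 46*p^4 - 204*p^3 + 572*p^2 + 144*p - 720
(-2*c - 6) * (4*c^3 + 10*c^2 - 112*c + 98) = -8*c^4 - 44*c^3 + 164*c^2 + 476*c - 588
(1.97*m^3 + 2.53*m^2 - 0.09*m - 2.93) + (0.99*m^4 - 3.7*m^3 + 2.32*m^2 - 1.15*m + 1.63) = 0.99*m^4 - 1.73*m^3 + 4.85*m^2 - 1.24*m - 1.3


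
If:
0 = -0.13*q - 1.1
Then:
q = -8.46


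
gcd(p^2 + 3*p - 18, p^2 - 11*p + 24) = p - 3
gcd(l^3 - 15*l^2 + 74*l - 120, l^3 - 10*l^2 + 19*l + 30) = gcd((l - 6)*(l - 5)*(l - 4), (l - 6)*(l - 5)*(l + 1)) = l^2 - 11*l + 30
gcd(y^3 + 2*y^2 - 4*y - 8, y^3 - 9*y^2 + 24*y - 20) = y - 2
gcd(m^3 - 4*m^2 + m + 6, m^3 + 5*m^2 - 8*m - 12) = m^2 - m - 2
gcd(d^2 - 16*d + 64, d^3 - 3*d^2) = 1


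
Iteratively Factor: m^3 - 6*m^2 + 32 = (m - 4)*(m^2 - 2*m - 8) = (m - 4)^2*(m + 2)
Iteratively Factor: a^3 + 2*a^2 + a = (a + 1)*(a^2 + a) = (a + 1)^2*(a)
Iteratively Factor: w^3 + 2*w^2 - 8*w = (w - 2)*(w^2 + 4*w) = w*(w - 2)*(w + 4)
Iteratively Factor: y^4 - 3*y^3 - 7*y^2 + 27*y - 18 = (y + 3)*(y^3 - 6*y^2 + 11*y - 6) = (y - 3)*(y + 3)*(y^2 - 3*y + 2) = (y - 3)*(y - 1)*(y + 3)*(y - 2)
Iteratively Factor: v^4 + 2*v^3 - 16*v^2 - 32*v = (v + 4)*(v^3 - 2*v^2 - 8*v) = v*(v + 4)*(v^2 - 2*v - 8) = v*(v - 4)*(v + 4)*(v + 2)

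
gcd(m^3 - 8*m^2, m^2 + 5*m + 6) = 1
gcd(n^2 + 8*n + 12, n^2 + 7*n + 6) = n + 6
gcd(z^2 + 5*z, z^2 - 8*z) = z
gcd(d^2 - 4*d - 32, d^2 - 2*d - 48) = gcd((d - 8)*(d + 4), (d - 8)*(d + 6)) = d - 8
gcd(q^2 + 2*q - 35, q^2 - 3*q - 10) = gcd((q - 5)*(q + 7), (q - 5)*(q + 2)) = q - 5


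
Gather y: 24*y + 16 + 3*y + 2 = 27*y + 18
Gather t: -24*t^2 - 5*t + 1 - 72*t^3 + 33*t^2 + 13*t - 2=-72*t^3 + 9*t^2 + 8*t - 1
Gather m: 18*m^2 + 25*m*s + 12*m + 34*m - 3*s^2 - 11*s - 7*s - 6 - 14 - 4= 18*m^2 + m*(25*s + 46) - 3*s^2 - 18*s - 24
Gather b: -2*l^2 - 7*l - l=-2*l^2 - 8*l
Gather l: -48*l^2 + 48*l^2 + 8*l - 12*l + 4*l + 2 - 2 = 0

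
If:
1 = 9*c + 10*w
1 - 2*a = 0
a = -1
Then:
No Solution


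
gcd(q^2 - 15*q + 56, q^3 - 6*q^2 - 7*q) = q - 7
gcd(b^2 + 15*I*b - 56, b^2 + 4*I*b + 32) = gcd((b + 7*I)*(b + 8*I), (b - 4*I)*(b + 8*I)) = b + 8*I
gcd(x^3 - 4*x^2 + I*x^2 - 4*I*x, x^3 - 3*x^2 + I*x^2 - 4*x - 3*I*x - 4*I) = x^2 + x*(-4 + I) - 4*I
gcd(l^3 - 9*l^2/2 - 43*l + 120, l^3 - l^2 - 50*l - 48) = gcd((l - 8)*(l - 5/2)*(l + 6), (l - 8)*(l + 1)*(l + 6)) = l^2 - 2*l - 48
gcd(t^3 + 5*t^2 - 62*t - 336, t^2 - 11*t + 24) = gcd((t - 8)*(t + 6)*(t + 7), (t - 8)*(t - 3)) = t - 8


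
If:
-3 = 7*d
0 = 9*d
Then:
No Solution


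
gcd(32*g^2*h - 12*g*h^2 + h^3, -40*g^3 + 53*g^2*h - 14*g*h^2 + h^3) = 8*g - h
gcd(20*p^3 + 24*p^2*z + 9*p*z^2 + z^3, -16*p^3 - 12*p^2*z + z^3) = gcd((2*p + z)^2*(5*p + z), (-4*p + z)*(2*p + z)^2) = 4*p^2 + 4*p*z + z^2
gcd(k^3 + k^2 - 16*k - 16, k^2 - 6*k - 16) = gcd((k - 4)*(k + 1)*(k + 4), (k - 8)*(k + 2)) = 1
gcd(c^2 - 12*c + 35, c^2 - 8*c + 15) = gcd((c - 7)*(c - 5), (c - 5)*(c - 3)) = c - 5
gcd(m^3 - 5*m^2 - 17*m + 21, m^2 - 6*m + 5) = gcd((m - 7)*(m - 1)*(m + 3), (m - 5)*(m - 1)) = m - 1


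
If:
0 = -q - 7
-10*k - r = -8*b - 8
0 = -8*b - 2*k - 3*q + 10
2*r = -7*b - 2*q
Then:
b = 308/103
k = 729/206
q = -7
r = -357/103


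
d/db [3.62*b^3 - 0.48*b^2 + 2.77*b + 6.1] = 10.86*b^2 - 0.96*b + 2.77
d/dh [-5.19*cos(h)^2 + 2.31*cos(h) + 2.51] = (10.38*cos(h) - 2.31)*sin(h)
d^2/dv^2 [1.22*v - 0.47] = 0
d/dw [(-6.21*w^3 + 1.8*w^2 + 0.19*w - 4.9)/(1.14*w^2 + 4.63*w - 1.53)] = (-7.0794*w^4 - 57.5046*w^3 + 36.6213*w^2 + 5.664*w + 22.3963)/(1.2996*w^4 + 10.5564*w^3 + 17.9485*w^2 - 14.1678*w + 2.3409)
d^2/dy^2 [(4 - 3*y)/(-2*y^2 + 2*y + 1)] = 4*((7 - 9*y)*(-2*y^2 + 2*y + 1) - 2*(2*y - 1)^2*(3*y - 4))/(-2*y^2 + 2*y + 1)^3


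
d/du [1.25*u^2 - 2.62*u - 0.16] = 2.5*u - 2.62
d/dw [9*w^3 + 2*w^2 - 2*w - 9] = 27*w^2 + 4*w - 2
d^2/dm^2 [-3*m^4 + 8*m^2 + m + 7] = 16 - 36*m^2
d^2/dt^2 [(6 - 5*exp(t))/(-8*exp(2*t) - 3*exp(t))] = 2*(160*exp(3*t) - 828*exp(2*t) - 216*exp(t) - 27)*exp(-t)/(512*exp(3*t) + 576*exp(2*t) + 216*exp(t) + 27)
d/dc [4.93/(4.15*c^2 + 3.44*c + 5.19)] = (-40.919*c - 16.9592)/(4.15*c^2 + 3.44*c + 5.19)^2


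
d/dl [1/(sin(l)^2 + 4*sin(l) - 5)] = -2*(sin(l) + 2)*cos(l)/(sin(l)^2 + 4*sin(l) - 5)^2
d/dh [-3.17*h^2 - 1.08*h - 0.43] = -6.34*h - 1.08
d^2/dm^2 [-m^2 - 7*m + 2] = -2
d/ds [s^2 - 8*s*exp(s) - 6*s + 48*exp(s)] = -8*s*exp(s) + 2*s + 40*exp(s) - 6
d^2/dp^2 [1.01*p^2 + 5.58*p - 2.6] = 2.02000000000000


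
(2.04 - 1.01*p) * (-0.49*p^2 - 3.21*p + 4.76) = 0.4949*p^3 + 2.2425*p^2 - 11.356*p + 9.7104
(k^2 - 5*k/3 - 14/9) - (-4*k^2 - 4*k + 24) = 5*k^2 + 7*k/3 - 230/9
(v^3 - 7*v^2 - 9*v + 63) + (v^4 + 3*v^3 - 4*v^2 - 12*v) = v^4 + 4*v^3 - 11*v^2 - 21*v + 63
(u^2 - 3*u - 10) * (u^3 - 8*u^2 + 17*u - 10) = u^5 - 11*u^4 + 31*u^3 + 19*u^2 - 140*u + 100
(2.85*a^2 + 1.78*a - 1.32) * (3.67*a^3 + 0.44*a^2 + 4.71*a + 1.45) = 10.4595*a^5 + 7.7866*a^4 + 9.3623*a^3 + 11.9355*a^2 - 3.6362*a - 1.914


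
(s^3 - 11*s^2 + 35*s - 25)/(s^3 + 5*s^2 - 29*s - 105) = (s^2 - 6*s + 5)/(s^2 + 10*s + 21)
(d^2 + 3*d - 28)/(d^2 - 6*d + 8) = (d + 7)/(d - 2)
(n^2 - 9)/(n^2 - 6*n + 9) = (n + 3)/(n - 3)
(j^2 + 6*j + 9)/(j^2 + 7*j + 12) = (j + 3)/(j + 4)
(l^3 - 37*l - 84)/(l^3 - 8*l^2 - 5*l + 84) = (l + 4)/(l - 4)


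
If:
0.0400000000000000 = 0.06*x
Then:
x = 0.67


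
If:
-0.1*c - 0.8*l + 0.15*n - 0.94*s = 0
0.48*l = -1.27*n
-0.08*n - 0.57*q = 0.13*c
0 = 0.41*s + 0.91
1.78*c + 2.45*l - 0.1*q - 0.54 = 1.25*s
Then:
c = -5.40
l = 3.07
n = -1.16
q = 1.39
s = -2.22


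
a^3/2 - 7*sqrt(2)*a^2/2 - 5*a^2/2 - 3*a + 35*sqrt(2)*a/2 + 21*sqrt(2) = (a/2 + 1/2)*(a - 6)*(a - 7*sqrt(2))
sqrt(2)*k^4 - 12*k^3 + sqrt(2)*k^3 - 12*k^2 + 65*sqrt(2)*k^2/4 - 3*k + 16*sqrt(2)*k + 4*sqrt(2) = (k + 1/2)*(k - 4*sqrt(2))*(k - 2*sqrt(2))*(sqrt(2)*k + sqrt(2)/2)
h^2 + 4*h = h*(h + 4)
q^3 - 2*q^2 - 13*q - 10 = (q - 5)*(q + 1)*(q + 2)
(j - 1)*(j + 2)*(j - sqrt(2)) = j^3 - sqrt(2)*j^2 + j^2 - 2*j - sqrt(2)*j + 2*sqrt(2)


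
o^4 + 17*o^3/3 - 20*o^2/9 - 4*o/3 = o*(o - 2/3)*(o + 1/3)*(o + 6)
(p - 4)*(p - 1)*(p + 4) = p^3 - p^2 - 16*p + 16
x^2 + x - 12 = (x - 3)*(x + 4)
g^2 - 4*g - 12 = (g - 6)*(g + 2)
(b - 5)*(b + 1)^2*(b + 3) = b^4 - 18*b^2 - 32*b - 15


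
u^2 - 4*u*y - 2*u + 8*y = (u - 2)*(u - 4*y)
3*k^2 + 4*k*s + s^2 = (k + s)*(3*k + s)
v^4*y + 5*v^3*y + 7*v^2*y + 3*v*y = v*(v + 1)*(v + 3)*(v*y + y)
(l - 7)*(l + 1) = l^2 - 6*l - 7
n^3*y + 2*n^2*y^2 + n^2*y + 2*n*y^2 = n*(n + 2*y)*(n*y + y)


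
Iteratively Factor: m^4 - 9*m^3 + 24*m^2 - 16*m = (m)*(m^3 - 9*m^2 + 24*m - 16) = m*(m - 4)*(m^2 - 5*m + 4) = m*(m - 4)^2*(m - 1)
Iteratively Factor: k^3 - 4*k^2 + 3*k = (k)*(k^2 - 4*k + 3) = k*(k - 3)*(k - 1)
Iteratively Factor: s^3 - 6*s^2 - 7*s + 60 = (s - 4)*(s^2 - 2*s - 15) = (s - 4)*(s + 3)*(s - 5)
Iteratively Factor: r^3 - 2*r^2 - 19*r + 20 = (r - 5)*(r^2 + 3*r - 4) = (r - 5)*(r - 1)*(r + 4)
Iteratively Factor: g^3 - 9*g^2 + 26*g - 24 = (g - 2)*(g^2 - 7*g + 12) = (g - 4)*(g - 2)*(g - 3)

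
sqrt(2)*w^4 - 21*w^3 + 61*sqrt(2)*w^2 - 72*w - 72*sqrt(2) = (w - 6*sqrt(2))*(w - 3*sqrt(2))*(w - 2*sqrt(2))*(sqrt(2)*w + 1)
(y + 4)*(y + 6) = y^2 + 10*y + 24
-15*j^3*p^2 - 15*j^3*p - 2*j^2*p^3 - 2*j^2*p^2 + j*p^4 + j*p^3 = p*(-5*j + p)*(3*j + p)*(j*p + j)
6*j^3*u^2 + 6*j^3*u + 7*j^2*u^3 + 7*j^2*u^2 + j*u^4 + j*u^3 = u*(j + u)*(6*j + u)*(j*u + j)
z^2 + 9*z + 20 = (z + 4)*(z + 5)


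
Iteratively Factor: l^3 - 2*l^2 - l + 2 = (l - 1)*(l^2 - l - 2) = (l - 1)*(l + 1)*(l - 2)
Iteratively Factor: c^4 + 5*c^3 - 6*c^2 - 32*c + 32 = (c + 4)*(c^3 + c^2 - 10*c + 8) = (c + 4)^2*(c^2 - 3*c + 2) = (c - 1)*(c + 4)^2*(c - 2)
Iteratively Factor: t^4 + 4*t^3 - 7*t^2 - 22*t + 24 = (t + 3)*(t^3 + t^2 - 10*t + 8) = (t - 1)*(t + 3)*(t^2 + 2*t - 8) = (t - 2)*(t - 1)*(t + 3)*(t + 4)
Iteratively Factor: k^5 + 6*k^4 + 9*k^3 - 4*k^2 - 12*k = (k - 1)*(k^4 + 7*k^3 + 16*k^2 + 12*k) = (k - 1)*(k + 2)*(k^3 + 5*k^2 + 6*k) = k*(k - 1)*(k + 2)*(k^2 + 5*k + 6) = k*(k - 1)*(k + 2)*(k + 3)*(k + 2)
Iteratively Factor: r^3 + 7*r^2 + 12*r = (r + 3)*(r^2 + 4*r) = r*(r + 3)*(r + 4)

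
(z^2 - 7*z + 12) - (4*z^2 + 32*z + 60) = -3*z^2 - 39*z - 48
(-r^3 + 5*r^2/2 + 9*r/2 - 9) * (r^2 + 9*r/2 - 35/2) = -r^5 - 2*r^4 + 133*r^3/4 - 65*r^2/2 - 477*r/4 + 315/2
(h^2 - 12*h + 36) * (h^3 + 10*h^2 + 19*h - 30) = h^5 - 2*h^4 - 65*h^3 + 102*h^2 + 1044*h - 1080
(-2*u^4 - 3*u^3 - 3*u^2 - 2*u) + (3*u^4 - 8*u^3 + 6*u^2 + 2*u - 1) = u^4 - 11*u^3 + 3*u^2 - 1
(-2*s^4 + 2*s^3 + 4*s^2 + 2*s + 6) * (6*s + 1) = -12*s^5 + 10*s^4 + 26*s^3 + 16*s^2 + 38*s + 6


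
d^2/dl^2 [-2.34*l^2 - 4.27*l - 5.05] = -4.68000000000000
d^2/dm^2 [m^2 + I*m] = 2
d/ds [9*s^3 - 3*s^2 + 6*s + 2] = 27*s^2 - 6*s + 6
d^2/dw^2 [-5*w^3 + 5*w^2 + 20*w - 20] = 10 - 30*w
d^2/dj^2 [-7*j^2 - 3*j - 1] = -14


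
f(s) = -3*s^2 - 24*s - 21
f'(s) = -6*s - 24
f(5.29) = -231.91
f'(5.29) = -55.74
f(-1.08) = 1.42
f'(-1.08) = -17.52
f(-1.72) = 11.40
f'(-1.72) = -13.68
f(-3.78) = 26.85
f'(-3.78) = -1.32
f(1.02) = -48.60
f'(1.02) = -30.12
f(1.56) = -65.74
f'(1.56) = -33.36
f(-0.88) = -2.20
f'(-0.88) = -18.72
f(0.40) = -31.08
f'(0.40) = -26.40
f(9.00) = -480.00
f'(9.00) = -78.00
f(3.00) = -120.00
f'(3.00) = -42.00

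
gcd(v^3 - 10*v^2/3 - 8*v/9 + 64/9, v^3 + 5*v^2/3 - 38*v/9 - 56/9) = v^2 - 2*v/3 - 8/3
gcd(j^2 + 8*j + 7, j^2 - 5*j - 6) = j + 1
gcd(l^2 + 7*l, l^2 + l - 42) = l + 7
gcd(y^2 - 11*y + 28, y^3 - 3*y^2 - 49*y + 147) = y - 7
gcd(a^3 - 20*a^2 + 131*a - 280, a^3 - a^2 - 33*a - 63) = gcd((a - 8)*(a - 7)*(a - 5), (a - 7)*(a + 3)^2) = a - 7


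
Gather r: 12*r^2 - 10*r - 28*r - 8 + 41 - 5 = 12*r^2 - 38*r + 28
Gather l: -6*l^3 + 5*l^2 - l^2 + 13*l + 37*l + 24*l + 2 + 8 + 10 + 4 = -6*l^3 + 4*l^2 + 74*l + 24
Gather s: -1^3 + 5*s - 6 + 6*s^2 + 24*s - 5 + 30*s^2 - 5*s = 36*s^2 + 24*s - 12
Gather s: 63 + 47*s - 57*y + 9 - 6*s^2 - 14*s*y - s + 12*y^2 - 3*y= -6*s^2 + s*(46 - 14*y) + 12*y^2 - 60*y + 72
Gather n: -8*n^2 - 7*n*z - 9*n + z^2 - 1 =-8*n^2 + n*(-7*z - 9) + z^2 - 1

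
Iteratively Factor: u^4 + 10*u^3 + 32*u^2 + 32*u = (u + 4)*(u^3 + 6*u^2 + 8*u) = (u + 2)*(u + 4)*(u^2 + 4*u) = (u + 2)*(u + 4)^2*(u)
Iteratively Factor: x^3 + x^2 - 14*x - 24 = (x - 4)*(x^2 + 5*x + 6) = (x - 4)*(x + 2)*(x + 3)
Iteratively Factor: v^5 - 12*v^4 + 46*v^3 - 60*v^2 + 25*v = (v - 1)*(v^4 - 11*v^3 + 35*v^2 - 25*v) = (v - 5)*(v - 1)*(v^3 - 6*v^2 + 5*v) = (v - 5)*(v - 1)^2*(v^2 - 5*v) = v*(v - 5)*(v - 1)^2*(v - 5)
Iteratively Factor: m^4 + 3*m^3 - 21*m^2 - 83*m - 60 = (m + 3)*(m^3 - 21*m - 20) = (m + 1)*(m + 3)*(m^2 - m - 20) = (m + 1)*(m + 3)*(m + 4)*(m - 5)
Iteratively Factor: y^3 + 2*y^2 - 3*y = (y - 1)*(y^2 + 3*y) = (y - 1)*(y + 3)*(y)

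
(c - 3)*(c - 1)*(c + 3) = c^3 - c^2 - 9*c + 9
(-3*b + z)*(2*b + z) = -6*b^2 - b*z + z^2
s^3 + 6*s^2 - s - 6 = (s - 1)*(s + 1)*(s + 6)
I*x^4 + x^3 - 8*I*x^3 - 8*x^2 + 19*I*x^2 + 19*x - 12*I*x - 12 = (x - 4)*(x - 3)*(x - I)*(I*x - I)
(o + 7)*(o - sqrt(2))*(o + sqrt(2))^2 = o^4 + sqrt(2)*o^3 + 7*o^3 - 2*o^2 + 7*sqrt(2)*o^2 - 14*o - 2*sqrt(2)*o - 14*sqrt(2)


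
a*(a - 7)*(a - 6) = a^3 - 13*a^2 + 42*a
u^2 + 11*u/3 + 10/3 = (u + 5/3)*(u + 2)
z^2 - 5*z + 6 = (z - 3)*(z - 2)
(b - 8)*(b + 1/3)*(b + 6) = b^3 - 5*b^2/3 - 146*b/3 - 16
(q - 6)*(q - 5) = q^2 - 11*q + 30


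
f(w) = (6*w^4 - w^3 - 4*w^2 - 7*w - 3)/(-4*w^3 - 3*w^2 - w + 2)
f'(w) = (12*w^2 + 6*w + 1)*(6*w^4 - w^3 - 4*w^2 - 7*w - 3)/(-4*w^3 - 3*w^2 - w + 2)^2 + (24*w^3 - 3*w^2 - 8*w - 7)/(-4*w^3 - 3*w^2 - w + 2)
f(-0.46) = -0.12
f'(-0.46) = -2.88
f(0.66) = 7.62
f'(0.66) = -63.53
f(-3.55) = 6.61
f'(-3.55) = -1.54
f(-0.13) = -1.03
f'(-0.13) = -3.11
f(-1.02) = 1.82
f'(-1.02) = -3.39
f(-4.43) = 7.95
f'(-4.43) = -1.52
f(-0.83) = 1.14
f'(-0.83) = -3.69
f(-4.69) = 8.34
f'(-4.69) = -1.52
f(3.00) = -2.93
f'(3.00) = -1.60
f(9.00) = -12.08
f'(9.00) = -1.51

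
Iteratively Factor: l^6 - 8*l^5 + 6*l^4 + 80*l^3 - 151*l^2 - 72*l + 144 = (l + 3)*(l^5 - 11*l^4 + 39*l^3 - 37*l^2 - 40*l + 48) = (l - 4)*(l + 3)*(l^4 - 7*l^3 + 11*l^2 + 7*l - 12) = (l - 4)^2*(l + 3)*(l^3 - 3*l^2 - l + 3) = (l - 4)^2*(l - 1)*(l + 3)*(l^2 - 2*l - 3) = (l - 4)^2*(l - 3)*(l - 1)*(l + 3)*(l + 1)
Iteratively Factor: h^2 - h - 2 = (h - 2)*(h + 1)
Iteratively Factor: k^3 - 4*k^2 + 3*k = (k - 3)*(k^2 - k) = (k - 3)*(k - 1)*(k)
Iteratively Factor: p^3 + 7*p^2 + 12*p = (p + 3)*(p^2 + 4*p) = p*(p + 3)*(p + 4)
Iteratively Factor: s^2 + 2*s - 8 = (s - 2)*(s + 4)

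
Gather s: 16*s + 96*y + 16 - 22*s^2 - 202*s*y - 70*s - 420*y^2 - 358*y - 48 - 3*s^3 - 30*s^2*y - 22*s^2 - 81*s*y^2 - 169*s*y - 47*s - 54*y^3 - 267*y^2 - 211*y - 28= -3*s^3 + s^2*(-30*y - 44) + s*(-81*y^2 - 371*y - 101) - 54*y^3 - 687*y^2 - 473*y - 60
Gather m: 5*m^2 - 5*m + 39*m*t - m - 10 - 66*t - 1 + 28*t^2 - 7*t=5*m^2 + m*(39*t - 6) + 28*t^2 - 73*t - 11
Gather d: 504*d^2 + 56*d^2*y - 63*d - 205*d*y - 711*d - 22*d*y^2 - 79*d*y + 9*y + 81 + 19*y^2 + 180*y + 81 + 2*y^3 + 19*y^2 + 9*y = d^2*(56*y + 504) + d*(-22*y^2 - 284*y - 774) + 2*y^3 + 38*y^2 + 198*y + 162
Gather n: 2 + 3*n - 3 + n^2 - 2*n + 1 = n^2 + n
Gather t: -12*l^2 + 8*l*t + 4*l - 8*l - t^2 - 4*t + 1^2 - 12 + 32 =-12*l^2 - 4*l - t^2 + t*(8*l - 4) + 21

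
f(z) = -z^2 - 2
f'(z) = -2*z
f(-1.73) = -4.99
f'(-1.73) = 3.46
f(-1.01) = -3.02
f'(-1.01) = 2.02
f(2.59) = -8.71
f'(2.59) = -5.18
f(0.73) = -2.53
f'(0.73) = -1.46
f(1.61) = -4.59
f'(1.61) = -3.22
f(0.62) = -2.38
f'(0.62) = -1.24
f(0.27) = -2.07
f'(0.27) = -0.54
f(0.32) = -2.10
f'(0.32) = -0.64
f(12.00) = -146.00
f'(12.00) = -24.00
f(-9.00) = -83.00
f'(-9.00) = 18.00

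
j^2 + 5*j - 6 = (j - 1)*(j + 6)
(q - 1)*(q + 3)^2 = q^3 + 5*q^2 + 3*q - 9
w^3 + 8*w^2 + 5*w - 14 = (w - 1)*(w + 2)*(w + 7)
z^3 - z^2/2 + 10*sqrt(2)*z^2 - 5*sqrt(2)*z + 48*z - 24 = (z - 1/2)*(z + 4*sqrt(2))*(z + 6*sqrt(2))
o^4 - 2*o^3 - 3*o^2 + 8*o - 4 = (o - 2)*(o - 1)^2*(o + 2)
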